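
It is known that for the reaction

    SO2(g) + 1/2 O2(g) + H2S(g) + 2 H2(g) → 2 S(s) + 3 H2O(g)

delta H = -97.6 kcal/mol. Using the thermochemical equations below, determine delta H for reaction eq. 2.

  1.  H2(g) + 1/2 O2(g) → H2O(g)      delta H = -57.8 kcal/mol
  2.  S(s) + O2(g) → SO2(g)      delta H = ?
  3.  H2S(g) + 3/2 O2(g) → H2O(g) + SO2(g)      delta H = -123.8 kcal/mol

eq. 1 × 2 (×2 to match 2 H2(g) in the target): (2)·(-57.8) = -115.6 kcal/mol
eq. 2 reversed and × 2 (reverse to put S(s) on the product side; ×2 to match 2 S(s) in the target): contributes −2·x
eq. 3 as written (H2S(g) already on the reactant side): -123.8 kcal/mol
-97.6 = (-115.6) + (-123.8) − 2·x
x = (-97.6 − (-239.4)) / (-2) = -70.9 kcal/mol

delta H = -70.9 kcal/mol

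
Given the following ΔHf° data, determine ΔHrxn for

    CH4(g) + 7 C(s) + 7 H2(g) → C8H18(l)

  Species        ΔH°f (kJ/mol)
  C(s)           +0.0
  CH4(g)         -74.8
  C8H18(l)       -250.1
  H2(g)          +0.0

ΔHrxn = -175.3 kJ/mol

Products: 1·(-250.1) = -250.1
Reactants: 1·(-74.8) + 7·(+0.0) + 7·(+0.0) = -74.8
ΔHrxn = (-250.1) − (-74.8) = -175.3 kJ/mol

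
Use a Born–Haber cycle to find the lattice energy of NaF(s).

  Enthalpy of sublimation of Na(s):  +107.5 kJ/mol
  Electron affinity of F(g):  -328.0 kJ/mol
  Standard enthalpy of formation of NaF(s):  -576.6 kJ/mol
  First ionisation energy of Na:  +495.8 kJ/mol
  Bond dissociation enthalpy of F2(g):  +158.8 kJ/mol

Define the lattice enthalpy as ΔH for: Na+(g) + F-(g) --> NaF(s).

ΔHf° = 1·ΔHsub + 1·(ΣIE) + 1/2·D(F2) + 1·EA + U
-576.6 = 1·(+107.5) + 1·(+495.8) + 1/2·(+158.8) + 1·(-328.0) + U
U = -576.6 − (+354.7) = -931.3 kJ/mol

U = -931.3 kJ/mol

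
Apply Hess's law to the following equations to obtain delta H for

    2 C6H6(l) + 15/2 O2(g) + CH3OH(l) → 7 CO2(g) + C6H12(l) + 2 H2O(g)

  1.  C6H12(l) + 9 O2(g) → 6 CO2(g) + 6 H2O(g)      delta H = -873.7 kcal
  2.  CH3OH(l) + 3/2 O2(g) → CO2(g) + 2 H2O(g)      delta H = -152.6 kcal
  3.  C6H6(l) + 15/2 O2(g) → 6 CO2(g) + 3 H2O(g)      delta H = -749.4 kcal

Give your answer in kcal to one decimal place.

eq. 1 reversed: +873.7 kcal
eq. 2 as written: -152.6 kcal
eq. 3 × 2: (2)·(-749.4) = -1498.8 kcal
delta H = (+873.7) + (-152.6) + (-1498.8) = -777.7 kcal

delta H = -777.7 kcal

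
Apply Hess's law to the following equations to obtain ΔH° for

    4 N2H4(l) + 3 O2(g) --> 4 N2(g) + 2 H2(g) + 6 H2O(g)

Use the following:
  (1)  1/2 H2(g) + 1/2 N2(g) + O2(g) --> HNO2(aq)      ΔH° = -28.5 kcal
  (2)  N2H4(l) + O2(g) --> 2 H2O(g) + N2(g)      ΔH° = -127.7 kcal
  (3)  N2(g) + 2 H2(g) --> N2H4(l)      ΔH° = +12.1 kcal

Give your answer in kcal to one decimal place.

(1): not needed (HNO2(aq) appears nowhere else).
(2) × 3 (scale by 3 for the 6 H2O(g)): (3)·(-127.7) = -383.1 kcal
(3) reversed: -12.1 kcal
By Hess's law, ΔH° = (-383.1) + (-12.1) = -395.2 kcal

ΔH° = -395.2 kcal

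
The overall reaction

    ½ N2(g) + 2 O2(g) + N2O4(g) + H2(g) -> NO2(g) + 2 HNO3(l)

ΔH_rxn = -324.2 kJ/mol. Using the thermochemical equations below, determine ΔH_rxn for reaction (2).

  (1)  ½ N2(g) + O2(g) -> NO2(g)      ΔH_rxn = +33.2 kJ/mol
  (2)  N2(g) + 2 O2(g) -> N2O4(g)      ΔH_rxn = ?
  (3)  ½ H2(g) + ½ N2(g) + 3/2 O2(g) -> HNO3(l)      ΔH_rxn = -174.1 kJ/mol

(1) as written (NO2(g) already on the product side): +33.2 kJ/mol
(2) reversed (reverse to put N2O4(g) on the reactant side): contributes −x
(3) × 2 (×2 to match 2 HNO3(l) in the target): (2)·(-174.1) = -348.2 kJ/mol
-324.2 = (+33.2) + (-348.2) − x
x = (-324.2 − (-315.0)) / (-1) = 9.2 kJ/mol

ΔH_rxn = 9.2 kJ/mol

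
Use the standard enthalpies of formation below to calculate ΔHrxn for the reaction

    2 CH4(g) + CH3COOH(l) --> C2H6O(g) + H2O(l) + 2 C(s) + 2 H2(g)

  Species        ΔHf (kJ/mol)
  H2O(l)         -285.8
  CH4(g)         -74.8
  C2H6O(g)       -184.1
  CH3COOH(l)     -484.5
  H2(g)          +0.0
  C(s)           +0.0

ΔHrxn = 164.2 kJ/mol

Products: 1·(-184.1) + 1·(-285.8) + 2·(+0.0) + 2·(+0.0) = -469.9
Reactants: 2·(-74.8) + 1·(-484.5) = -634.1
ΔHrxn = (-469.9) − (-634.1) = 164.2 kJ/mol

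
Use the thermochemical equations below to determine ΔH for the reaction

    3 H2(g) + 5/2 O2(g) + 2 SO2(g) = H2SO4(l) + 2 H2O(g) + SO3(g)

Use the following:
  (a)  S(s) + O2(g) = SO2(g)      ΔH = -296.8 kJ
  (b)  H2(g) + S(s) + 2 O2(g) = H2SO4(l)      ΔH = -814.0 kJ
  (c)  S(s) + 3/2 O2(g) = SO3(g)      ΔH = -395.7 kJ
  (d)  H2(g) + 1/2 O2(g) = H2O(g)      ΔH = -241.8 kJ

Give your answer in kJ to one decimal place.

ΔH = -1099.7 kJ

(a) reversed and × 2 (SO2(g) must end up as a reactant; scale by 2 for the 2 SO2(g)): (-2)·(-296.8) = +593.6 kJ
(b) as written (H2SO4(l) already on the product side): -814.0 kJ
(c) as written (SO3(g) already on the product side): -395.7 kJ
(d) × 2 (×2 to match 2 H2O(g) in the target): (2)·(-241.8) = -483.6 kJ
Combining the equations, ΔH = (-2)·(-296.8) + (1)·(-814.0) + (1)·(-395.7) + (2)·(-241.8) = -1099.7 kJ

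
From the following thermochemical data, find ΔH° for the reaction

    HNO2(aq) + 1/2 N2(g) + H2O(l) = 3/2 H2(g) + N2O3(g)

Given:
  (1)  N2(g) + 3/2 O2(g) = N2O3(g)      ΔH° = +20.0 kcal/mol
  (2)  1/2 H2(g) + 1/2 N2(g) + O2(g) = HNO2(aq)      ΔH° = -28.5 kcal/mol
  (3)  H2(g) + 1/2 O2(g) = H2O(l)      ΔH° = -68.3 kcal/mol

(1) as written (N2O3(g) already on the product side): +20.0 kcal/mol
(2) reversed (HNO2(aq) must end up as a reactant): +28.5 kcal/mol
(3) reversed (H2O(l) must end up as a reactant): +68.3 kcal/mol
Summing the manipulated equations, ΔH° = (1)·(+20.0) + (-1)·(-28.5) + (-1)·(-68.3) = 116.8 kcal/mol

ΔH° = 116.8 kcal/mol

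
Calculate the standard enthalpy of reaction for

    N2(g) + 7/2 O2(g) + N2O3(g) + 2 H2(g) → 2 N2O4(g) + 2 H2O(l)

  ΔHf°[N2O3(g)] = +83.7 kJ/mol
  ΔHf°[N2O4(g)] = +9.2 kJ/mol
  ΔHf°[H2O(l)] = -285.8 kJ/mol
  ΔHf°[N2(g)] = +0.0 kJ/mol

ΔH° = -636.9 kJ/mol

ΔH°rxn = Σ nΔHf°(products) − Σ nΔHf°(reactants).
Products: 2·(+9.2) + 2·(-285.8) = -553.2
Reactants: 1·(+0.0) + 7/2·(+0.0) + 1·(+83.7) + 2·(+0.0) = +83.7
ΔH° = (-553.2) − (+83.7) = -636.9 kJ/mol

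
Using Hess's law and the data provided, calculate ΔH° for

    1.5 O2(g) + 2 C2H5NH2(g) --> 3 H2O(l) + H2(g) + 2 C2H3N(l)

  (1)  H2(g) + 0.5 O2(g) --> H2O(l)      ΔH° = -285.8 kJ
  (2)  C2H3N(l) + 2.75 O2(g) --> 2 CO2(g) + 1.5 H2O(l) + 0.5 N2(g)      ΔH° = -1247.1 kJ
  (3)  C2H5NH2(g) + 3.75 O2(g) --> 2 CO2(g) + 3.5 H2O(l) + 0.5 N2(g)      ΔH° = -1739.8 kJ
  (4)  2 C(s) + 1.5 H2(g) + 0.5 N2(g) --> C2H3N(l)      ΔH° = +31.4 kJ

ΔH° = -699.6 kJ

(1) reversed: +285.8 kJ
(2) reversed and × 2: (-2)·(-1247.1) = +2494.2 kJ
(3) × 2: (2)·(-1739.8) = -3479.6 kJ
(4): not needed.
Since enthalpy is a state function, ΔH° = (-1)·(-285.8) + (-2)·(-1247.1) + (2)·(-1739.8) = -699.6 kJ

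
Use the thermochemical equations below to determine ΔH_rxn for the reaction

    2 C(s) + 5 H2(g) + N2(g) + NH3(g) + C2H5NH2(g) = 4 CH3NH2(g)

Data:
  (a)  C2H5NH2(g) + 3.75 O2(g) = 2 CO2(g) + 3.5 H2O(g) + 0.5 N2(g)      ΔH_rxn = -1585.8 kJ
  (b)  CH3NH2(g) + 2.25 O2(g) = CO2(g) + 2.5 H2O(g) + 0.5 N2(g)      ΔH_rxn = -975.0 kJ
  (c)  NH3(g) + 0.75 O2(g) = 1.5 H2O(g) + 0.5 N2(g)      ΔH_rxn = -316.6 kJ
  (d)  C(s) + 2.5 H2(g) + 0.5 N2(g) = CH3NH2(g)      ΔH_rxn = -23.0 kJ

ΔH_rxn = 1.6 kJ

(a) as written: -1585.8 kJ
(b) reversed and × 2: (-2)·(-975.0) = +1950.0 kJ
(c) as written: -316.6 kJ
(d) × 2: (2)·(-23.0) = -46.0 kJ
ΔH_rxn = (1)·(-1585.8) + (-2)·(-975.0) + (1)·(-316.6) + (2)·(-23.0) = 1.6 kJ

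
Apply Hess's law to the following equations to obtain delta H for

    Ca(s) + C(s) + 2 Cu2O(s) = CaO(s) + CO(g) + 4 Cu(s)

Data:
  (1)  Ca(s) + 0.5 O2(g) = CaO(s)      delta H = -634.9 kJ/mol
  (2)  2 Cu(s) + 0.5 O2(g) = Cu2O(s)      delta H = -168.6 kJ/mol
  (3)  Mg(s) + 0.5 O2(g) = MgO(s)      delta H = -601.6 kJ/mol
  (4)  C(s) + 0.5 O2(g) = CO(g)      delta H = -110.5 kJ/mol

delta H = -408.2 kJ/mol

(1) as written: -634.9 kJ/mol
(2) reversed and × 2: (-2)·(-168.6) = +337.2 kJ/mol
(3): not needed.
(4) as written: -110.5 kJ/mol
delta H = (1)·(-634.9) + (-2)·(-168.6) + (1)·(-110.5) = -408.2 kJ/mol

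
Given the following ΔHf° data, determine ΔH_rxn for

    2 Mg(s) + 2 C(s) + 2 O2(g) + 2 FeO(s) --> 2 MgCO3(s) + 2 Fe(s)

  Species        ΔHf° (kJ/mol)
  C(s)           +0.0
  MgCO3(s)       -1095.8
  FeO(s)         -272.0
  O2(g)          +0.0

Products: 2·(-1095.8) + 2·(+0.0) = -2191.6
Reactants: 2·(+0.0) + 2·(+0.0) + 2·(+0.0) + 2·(-272.0) = -544.0
ΔH_rxn = (-2191.6) − (-544.0) = -1647.6 kJ/mol

ΔH_rxn = -1647.6 kJ/mol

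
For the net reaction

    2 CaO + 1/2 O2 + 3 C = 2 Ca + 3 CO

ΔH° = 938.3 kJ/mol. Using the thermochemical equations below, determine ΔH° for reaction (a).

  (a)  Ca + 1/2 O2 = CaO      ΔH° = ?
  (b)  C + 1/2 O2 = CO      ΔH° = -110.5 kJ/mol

ΔH° = -634.9 kJ/mol

(a) reversed and × 2: contributes −2·x
(b) × 3: (3)·(-110.5) = -331.5 kJ/mol
+938.3 = (-331.5) − 2·x
x = (+938.3 − (-331.5)) / (-2) = -634.9 kJ/mol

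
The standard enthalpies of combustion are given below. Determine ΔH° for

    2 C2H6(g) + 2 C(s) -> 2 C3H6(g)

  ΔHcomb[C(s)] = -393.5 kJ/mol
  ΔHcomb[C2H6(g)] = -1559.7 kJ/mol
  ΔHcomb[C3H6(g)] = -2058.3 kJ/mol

ΔH° = 210.2 kJ/mol

With combustion enthalpies, reactants minus products:
= [2·(-1559.7) + 2·(-393.5)] − [2·(-2058.3)]
= 210.2 kJ/mol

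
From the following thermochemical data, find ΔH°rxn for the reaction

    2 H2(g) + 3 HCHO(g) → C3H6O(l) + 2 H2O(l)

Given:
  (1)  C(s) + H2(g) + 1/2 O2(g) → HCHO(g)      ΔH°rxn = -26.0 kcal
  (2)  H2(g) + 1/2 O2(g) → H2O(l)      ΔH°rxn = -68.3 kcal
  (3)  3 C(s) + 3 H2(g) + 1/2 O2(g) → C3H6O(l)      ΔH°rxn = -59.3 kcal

ΔH°rxn = -117.9 kcal

(1) reversed and × 3 (reverse to put HCHO(g) on the reactant side; ×3 to match 3 HCHO(g) in the target): (-3)·(-26.0) = +78.0 kcal
(2) × 2 (×2 to match 2 H2O(l) in the target): (2)·(-68.3) = -136.6 kcal
(3) as written (C3H6O(l) already on the product side): -59.3 kcal
Combining the equations, ΔH°rxn = (-3)·(-26.0) + (2)·(-68.3) + (1)·(-59.3) = -117.9 kcal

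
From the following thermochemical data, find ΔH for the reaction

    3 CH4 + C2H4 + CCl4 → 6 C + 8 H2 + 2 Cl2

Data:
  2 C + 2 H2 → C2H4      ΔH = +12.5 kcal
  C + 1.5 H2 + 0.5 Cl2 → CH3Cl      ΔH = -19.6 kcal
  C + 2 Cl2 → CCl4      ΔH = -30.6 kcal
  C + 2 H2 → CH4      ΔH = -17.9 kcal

ΔH = 71.8 kcal

equation 1 reversed: -12.5 kcal
equation 2: not needed.
equation 3 reversed: +30.6 kcal
equation 4 reversed and × 3: (-3)·(-17.9) = +53.7 kcal
By Hess's law, ΔH = (-12.5) + (+30.6) + (+53.7) = 71.8 kcal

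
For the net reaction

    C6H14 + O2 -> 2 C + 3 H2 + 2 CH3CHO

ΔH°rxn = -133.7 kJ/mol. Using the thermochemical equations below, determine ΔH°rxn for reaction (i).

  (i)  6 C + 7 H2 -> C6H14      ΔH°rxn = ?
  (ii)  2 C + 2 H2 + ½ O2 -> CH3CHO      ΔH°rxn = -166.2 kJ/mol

ΔH°rxn = -198.7 kJ/mol

(i) reversed: contributes −x
(ii) × 2: (2)·(-166.2) = -332.4 kJ/mol
-133.7 = (-332.4) − x
x = (-133.7 − (-332.4)) / (-1) = -198.7 kJ/mol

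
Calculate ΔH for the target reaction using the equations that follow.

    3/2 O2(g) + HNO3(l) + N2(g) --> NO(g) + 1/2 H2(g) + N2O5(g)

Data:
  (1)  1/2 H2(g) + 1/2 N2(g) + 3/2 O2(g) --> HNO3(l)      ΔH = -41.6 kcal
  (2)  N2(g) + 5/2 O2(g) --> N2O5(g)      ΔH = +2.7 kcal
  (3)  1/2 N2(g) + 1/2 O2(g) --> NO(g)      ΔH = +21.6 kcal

ΔH = 65.9 kcal

(1) reversed (HNO3(l) must end up as a reactant): +41.6 kcal
(2) as written (N2O5(g) already on the product side): +2.7 kcal
(3) as written (NO(g) already on the product side): +21.6 kcal
Since enthalpy is a state function, ΔH = (+41.6) + (+2.7) + (+21.6) = 65.9 kcal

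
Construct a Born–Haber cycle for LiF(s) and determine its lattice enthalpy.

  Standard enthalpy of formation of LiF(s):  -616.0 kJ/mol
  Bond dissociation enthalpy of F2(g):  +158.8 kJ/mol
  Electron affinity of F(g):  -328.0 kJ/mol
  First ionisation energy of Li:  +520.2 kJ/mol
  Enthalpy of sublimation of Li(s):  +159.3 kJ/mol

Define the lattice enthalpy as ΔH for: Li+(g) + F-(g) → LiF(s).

U = -1046.9 kJ/mol

ΔHf° = 1·ΔHsub + 1·(ΣIE) + 1/2·D(F2) + 1·EA + U
-616.0 = 1·(+159.3) + 1·(+520.2) + 1/2·(+158.8) + 1·(-328.0) + U
U = -616.0 − (+430.9) = -1046.9 kJ/mol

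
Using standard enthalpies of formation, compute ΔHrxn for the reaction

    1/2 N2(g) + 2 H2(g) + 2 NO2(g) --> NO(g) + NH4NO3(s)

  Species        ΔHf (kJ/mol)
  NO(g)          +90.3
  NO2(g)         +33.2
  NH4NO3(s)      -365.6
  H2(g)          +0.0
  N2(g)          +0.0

ΔH°rxn = Σ nΔHf°(products) − Σ nΔHf°(reactants).
Products: 1·(+90.3) + 1·(-365.6) = -275.3
Reactants: 1/2·(+0.0) + 2·(+0.0) + 2·(+33.2) = +66.4
ΔHrxn = (-275.3) − (+66.4) = -341.7 kJ/mol

ΔHrxn = -341.7 kJ/mol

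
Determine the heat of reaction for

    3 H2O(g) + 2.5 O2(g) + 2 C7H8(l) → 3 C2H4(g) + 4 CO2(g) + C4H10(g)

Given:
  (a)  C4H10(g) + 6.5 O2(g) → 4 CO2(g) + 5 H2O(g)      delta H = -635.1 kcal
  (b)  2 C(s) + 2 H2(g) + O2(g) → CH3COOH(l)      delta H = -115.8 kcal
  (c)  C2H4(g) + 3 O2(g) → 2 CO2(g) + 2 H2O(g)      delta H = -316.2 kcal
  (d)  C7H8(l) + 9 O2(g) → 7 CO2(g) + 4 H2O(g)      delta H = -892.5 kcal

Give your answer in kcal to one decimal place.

delta H = -201.3 kcal

(a) reversed: +635.1 kcal
(b): not needed.
(c) reversed and × 3: (-3)·(-316.2) = +948.6 kcal
(d) × 2: (2)·(-892.5) = -1785.0 kcal
Since enthalpy is a state function, delta H = (+635.1) + (+948.6) + (-1785.0) = -201.3 kcal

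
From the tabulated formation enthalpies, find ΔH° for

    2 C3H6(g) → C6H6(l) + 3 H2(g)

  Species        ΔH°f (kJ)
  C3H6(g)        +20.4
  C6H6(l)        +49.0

ΔH° = 8.2 kJ

ΔH°rxn = Σ nΔHf°(products) − Σ nΔHf°(reactants).
Products: 1·(+49.0) + 3·(+0.0) = +49.0
Reactants: 2·(+20.4) = +40.8
ΔH° = (+49.0) − (+40.8) = 8.2 kJ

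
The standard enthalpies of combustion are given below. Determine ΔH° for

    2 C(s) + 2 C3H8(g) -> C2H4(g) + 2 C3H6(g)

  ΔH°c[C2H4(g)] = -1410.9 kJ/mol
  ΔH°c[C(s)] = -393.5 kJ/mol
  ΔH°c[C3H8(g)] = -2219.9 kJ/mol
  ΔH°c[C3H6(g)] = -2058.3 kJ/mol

ΔH° = 300.7 kJ/mol

Using ΔH = Σ nΔHc°(reactants) − Σ nΔHc°(products):
= [2·(-393.5) + 2·(-2219.9)] − [1·(-1410.9) + 2·(-2058.3)]
= 300.7 kJ/mol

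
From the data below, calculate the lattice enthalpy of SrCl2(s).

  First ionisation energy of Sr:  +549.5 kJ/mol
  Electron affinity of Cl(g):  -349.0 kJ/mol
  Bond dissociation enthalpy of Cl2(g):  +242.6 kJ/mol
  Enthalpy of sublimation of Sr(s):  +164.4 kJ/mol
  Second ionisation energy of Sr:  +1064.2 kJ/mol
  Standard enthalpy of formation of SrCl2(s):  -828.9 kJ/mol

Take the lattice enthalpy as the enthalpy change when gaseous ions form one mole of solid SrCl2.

ΔHf° = 1·ΔHsub + 1·(ΣIE) + 1·D(Cl2) + 2·EA + U
-828.9 = 1·(+164.4) + 1·(+1613.7) + 1·(+242.6) + 2·(-349.0) + U
U = -828.9 − (+1322.7) = -2151.6 kJ/mol

U = -2151.6 kJ/mol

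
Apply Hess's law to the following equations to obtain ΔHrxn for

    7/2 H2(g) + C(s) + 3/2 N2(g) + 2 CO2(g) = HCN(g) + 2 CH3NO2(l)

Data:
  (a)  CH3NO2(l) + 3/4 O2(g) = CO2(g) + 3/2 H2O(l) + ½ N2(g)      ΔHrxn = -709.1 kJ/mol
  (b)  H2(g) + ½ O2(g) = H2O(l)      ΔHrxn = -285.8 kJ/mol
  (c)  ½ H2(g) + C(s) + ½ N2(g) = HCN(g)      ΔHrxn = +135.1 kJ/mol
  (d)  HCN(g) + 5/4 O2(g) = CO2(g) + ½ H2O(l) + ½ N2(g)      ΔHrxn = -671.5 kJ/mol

(a) reversed and × 2 (reverse to put CH3NO2(l) on the product side; scale by 2 for the 2 CH3NO2(l)): (-2)·(-709.1) = +1418.2 kJ/mol
(b) × 3: (3)·(-285.8) = -857.4 kJ/mol
(c) as written (C(s) already on the reactant side): +135.1 kJ/mol
(d): not needed.
Since enthalpy is a state function, ΔHrxn = (+1418.2) + (-857.4) + (+135.1) = 695.9 kJ/mol

ΔHrxn = 695.9 kJ/mol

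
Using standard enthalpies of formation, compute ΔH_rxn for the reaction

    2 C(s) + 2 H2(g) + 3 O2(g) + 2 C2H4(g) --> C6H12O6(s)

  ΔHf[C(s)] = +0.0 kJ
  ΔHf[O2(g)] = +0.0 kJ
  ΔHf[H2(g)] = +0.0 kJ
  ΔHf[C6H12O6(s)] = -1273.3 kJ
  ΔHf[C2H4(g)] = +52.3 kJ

ΔH_rxn = -1377.9 kJ

Products: 1·(-1273.3) = -1273.3
Reactants: 2·(+0.0) + 2·(+0.0) + 3·(+0.0) + 2·(+52.3) = +104.6
ΔH_rxn = (-1273.3) − (+104.6) = -1377.9 kJ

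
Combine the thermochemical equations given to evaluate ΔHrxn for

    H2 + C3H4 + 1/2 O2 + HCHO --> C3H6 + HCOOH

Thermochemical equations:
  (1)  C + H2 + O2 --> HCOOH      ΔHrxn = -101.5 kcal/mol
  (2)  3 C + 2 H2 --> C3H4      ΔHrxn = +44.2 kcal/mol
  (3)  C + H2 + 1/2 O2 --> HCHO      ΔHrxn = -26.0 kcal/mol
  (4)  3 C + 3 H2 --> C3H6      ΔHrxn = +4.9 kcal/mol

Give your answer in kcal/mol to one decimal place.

(1) as written: -101.5 kcal/mol
(2) reversed: -44.2 kcal/mol
(3) reversed: +26.0 kcal/mol
(4) as written: +4.9 kcal/mol
Since enthalpy is a state function, ΔHrxn = (-101.5) + (-44.2) + (+26.0) + (+4.9) = -114.8 kcal/mol

ΔHrxn = -114.8 kcal/mol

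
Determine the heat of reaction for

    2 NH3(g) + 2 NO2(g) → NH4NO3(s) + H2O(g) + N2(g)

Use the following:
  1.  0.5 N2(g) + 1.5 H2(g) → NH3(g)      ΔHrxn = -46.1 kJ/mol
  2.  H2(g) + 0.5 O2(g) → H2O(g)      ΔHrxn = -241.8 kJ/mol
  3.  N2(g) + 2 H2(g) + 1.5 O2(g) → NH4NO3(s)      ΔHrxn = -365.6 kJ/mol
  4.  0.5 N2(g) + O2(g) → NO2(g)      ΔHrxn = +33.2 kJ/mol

ΔHrxn = -581.6 kJ/mol

eq. 1 reversed and × 2: (-2)·(-46.1) = +92.2 kJ/mol
eq. 2 as written: -241.8 kJ/mol
eq. 3 as written: -365.6 kJ/mol
eq. 4 reversed and × 2: (-2)·(+33.2) = -66.4 kJ/mol
ΔHrxn = (-2)·(-46.1) + (1)·(-241.8) + (1)·(-365.6) + (-2)·(+33.2) = -581.6 kJ/mol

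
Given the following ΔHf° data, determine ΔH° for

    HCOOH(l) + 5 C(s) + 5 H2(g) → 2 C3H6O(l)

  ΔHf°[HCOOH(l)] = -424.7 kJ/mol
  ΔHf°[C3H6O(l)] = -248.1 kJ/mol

ΔH° = -71.5 kJ/mol

Products: 2·(-248.1) = -496.2
Reactants: 1·(-424.7) + 5·(+0.0) + 5·(+0.0) = -424.7
ΔH° = (-496.2) − (-424.7) = -71.5 kJ/mol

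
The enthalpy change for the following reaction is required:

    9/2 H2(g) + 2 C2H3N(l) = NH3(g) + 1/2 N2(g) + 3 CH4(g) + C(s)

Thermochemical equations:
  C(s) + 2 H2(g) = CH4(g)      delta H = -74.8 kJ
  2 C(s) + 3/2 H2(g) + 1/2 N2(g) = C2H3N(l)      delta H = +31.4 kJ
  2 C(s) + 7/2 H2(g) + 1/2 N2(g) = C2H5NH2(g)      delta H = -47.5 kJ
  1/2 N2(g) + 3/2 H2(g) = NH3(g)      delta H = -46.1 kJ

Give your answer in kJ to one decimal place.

equation 1 × 3: (3)·(-74.8) = -224.4 kJ
equation 2 reversed and × 2: (-2)·(+31.4) = -62.8 kJ
equation 3: not needed.
equation 4 as written: -46.1 kJ
Since enthalpy is a state function, delta H = (3)·(-74.8) + (-2)·(+31.4) + (1)·(-46.1) = -333.3 kJ

delta H = -333.3 kJ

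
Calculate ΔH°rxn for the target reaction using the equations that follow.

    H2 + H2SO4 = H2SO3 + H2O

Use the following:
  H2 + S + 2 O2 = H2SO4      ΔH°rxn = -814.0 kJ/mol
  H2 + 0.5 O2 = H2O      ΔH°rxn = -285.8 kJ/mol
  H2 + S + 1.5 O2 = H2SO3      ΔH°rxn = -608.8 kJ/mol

ΔH°rxn = -80.6 kJ/mol

equation 1 reversed: +814.0 kJ/mol
equation 2 as written: -285.8 kJ/mol
equation 3 as written: -608.8 kJ/mol
ΔH°rxn = (+814.0) + (-285.8) + (-608.8) = -80.6 kJ/mol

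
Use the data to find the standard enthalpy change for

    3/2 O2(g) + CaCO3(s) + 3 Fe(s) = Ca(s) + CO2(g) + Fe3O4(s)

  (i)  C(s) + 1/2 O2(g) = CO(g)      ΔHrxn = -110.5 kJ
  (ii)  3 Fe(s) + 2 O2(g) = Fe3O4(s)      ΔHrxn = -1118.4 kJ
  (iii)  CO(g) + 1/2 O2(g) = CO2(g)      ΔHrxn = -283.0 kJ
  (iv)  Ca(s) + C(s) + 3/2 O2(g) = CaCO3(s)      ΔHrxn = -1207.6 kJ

ΔHrxn = -304.3 kJ

(i) as written: -110.5 kJ
(ii) as written: -1118.4 kJ
(iii) as written: -283.0 kJ
(iv) reversed: +1207.6 kJ
ΔHrxn = (1)·(-110.5) + (1)·(-1118.4) + (1)·(-283.0) + (-1)·(-1207.6) = -304.3 kJ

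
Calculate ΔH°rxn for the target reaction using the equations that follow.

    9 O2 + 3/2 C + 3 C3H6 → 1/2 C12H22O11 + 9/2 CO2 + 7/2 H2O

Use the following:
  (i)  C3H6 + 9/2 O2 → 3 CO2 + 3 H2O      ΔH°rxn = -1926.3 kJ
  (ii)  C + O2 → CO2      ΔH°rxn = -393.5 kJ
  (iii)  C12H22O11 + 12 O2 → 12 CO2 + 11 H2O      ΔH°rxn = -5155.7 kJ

(i) × 3: (3)·(-1926.3) = -5778.9 kJ
(ii) × 3/2: (3/2)·(-393.5) = -590.25 kJ
(iii) reversed and × 1/2: (-1/2)·(-5155.7) = +2577.85 kJ
Combining the equations, ΔH°rxn = (-5778.9) + (-590.25) + (+2577.85) = -3791.3 kJ

ΔH°rxn = -3791.3 kJ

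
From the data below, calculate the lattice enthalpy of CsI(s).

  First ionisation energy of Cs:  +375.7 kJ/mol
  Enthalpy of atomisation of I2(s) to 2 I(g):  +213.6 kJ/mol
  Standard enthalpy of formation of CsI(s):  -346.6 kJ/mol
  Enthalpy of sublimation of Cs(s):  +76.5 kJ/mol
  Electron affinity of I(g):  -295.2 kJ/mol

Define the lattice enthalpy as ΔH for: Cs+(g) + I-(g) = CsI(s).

U = -610.4 kJ/mol

ΔHf° = 1·ΔHsub + 1·(ΣIE) + 1/2·D(I2) + 1·EA + U
-346.6 = 1·(+76.5) + 1·(+375.7) + 1/2·(+213.6) + 1·(-295.2) + U
U = -346.6 − (+263.8) = -610.4 kJ/mol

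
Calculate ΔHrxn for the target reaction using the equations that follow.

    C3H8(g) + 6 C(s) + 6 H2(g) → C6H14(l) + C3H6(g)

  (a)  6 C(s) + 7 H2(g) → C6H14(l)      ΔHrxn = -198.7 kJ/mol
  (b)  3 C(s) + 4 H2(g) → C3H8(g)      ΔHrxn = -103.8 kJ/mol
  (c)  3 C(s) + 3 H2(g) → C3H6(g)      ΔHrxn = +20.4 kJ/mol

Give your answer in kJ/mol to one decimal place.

(a) as written (C6H14(l) already on the product side): -198.7 kJ/mol
(b) reversed (C3H8(g) must end up as a reactant): +103.8 kJ/mol
(c) as written (C3H6(g) already on the product side): +20.4 kJ/mol
Since enthalpy is a state function, ΔHrxn = (1)·(-198.7) + (-1)·(-103.8) + (1)·(+20.4) = -74.5 kJ/mol

ΔHrxn = -74.5 kJ/mol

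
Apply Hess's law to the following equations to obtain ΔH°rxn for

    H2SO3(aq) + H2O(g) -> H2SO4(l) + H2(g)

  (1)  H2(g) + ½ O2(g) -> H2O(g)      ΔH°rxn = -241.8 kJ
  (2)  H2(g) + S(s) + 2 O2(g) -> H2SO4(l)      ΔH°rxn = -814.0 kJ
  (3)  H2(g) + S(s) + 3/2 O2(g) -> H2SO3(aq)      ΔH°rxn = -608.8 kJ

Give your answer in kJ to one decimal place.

ΔH°rxn = 36.6 kJ

(1) reversed: +241.8 kJ
(2) as written: -814.0 kJ
(3) reversed: +608.8 kJ
ΔH°rxn = (+241.8) + (-814.0) + (+608.8) = 36.6 kJ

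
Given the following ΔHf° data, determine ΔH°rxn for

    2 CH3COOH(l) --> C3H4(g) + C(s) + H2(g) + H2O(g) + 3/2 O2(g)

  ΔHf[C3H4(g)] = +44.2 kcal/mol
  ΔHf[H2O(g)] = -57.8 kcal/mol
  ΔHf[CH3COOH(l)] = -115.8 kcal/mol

ΔH°rxn = Σ nΔHf°(products) − Σ nΔHf°(reactants).
Products: 1·(+44.2) + 1·(+0.0) + 1·(+0.0) + 1·(-57.8) + 3/2·(+0.0) = -13.6
Reactants: 2·(-115.8) = -231.6
ΔH°rxn = (-13.6) − (-231.6) = 218.0 kcal/mol

ΔH°rxn = 218.0 kcal/mol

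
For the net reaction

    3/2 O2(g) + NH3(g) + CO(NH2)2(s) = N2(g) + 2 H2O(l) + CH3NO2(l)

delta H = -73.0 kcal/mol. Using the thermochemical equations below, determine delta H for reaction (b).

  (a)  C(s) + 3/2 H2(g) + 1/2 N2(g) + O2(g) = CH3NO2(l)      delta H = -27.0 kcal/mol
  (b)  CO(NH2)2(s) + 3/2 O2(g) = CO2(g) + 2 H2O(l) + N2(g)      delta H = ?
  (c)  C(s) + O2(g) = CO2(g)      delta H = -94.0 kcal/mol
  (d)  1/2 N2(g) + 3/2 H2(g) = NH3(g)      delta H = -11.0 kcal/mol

delta H = -151.0 kcal/mol

(a) as written (CH3NO2(l) already on the product side): -27.0 kcal/mol
(b) as written (CO(NH2)2(s) already on the reactant side): contributes x
(c) reversed: +94.0 kcal/mol
(d) reversed (NH3(g) must end up as a reactant): +11.0 kcal/mol
-73.0 = (-27.0) + (+94.0) + (+11.0) + x
x = (-73.0 − (+78.0)) / (1) = -151.0 kcal/mol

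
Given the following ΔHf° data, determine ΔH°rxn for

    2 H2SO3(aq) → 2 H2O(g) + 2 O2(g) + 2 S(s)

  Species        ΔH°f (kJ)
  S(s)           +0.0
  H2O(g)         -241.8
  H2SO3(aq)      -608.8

Products: 2·(-241.8) + 2·(+0.0) + 2·(+0.0) = -483.6
Reactants: 2·(-608.8) = -1217.6
ΔH°rxn = (-483.6) − (-1217.6) = 734.0 kJ

ΔH°rxn = 734.0 kJ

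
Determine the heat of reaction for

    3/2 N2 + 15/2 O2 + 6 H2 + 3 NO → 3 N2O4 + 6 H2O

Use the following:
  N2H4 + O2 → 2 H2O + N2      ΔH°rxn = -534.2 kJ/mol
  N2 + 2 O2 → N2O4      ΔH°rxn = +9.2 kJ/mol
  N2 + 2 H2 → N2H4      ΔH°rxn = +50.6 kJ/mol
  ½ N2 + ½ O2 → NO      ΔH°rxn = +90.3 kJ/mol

ΔH°rxn = -1694.1 kJ/mol

equation 1 × 3 (×3 to match 6 H2O in the target): (3)·(-534.2) = -1602.6 kJ/mol
equation 2 × 3 (×3 to match 3 N2O4 in the target): (3)·(+9.2) = +27.6 kJ/mol
equation 3 × 3 (scale by 3 for the 6 H2): (3)·(+50.6) = +151.8 kJ/mol
equation 4 reversed and × 3 (reverse to put NO on the reactant side; scale by 3 for the 3 NO): (-3)·(+90.3) = -270.9 kJ/mol
ΔH°rxn = (3)·(-534.2) + (3)·(+9.2) + (3)·(+50.6) + (-3)·(+90.3) = -1694.1 kJ/mol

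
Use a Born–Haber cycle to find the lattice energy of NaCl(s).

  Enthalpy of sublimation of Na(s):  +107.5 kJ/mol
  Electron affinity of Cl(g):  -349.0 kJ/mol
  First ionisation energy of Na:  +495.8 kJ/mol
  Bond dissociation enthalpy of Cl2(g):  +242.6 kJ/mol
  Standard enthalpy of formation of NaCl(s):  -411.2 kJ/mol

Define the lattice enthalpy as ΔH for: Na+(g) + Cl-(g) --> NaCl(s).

ΔHf° = 1·ΔHsub + 1·(ΣIE) + 1/2·D(Cl2) + 1·EA + U
-411.2 = 1·(+107.5) + 1·(+495.8) + 1/2·(+242.6) + 1·(-349.0) + U
U = -411.2 − (+375.6) = -786.8 kJ/mol

U = -786.8 kJ/mol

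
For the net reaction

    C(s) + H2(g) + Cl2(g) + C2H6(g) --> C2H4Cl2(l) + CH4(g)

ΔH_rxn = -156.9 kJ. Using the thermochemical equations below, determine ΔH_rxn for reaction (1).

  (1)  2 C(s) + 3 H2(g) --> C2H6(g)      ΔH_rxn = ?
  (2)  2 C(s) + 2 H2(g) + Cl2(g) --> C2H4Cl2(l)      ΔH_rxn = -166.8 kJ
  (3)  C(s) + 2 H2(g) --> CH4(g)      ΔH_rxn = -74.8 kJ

ΔH_rxn = -84.7 kJ

(1) reversed: contributes −x
(2) as written: -166.8 kJ
(3) as written: -74.8 kJ
-156.9 = (-166.8) + (-74.8) − x
x = (-156.9 − (-241.6)) / (-1) = -84.7 kJ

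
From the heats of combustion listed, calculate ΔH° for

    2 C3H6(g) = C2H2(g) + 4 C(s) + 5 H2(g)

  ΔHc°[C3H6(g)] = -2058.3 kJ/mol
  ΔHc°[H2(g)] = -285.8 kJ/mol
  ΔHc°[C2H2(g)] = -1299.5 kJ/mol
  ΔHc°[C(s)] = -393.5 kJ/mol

ΔH° = 185.9 kJ/mol

Using ΔH = Σ nΔHc°(reactants) − Σ nΔHc°(products):
= [2·(-2058.3)] − [1·(-1299.5) + 4·(-393.5) + 5·(-285.8)]
= 185.9 kJ/mol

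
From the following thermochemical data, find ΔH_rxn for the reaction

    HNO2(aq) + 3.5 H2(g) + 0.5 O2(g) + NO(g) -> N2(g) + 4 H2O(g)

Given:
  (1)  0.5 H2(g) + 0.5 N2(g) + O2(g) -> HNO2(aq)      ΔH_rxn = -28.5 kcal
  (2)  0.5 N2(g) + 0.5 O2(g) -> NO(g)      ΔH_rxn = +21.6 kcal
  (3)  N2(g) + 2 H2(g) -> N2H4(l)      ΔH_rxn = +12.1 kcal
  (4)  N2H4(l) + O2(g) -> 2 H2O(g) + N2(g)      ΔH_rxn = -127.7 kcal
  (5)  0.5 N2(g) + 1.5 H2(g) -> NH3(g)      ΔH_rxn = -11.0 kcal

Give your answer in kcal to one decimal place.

(1) reversed (HNO2(aq) must end up as a reactant): +28.5 kcal
(2) reversed (NO(g) must end up as a reactant): -21.6 kcal
(3) × 2: (2)·(+12.1) = +24.2 kcal
(4) × 2 (×2 to match 4 H2O(g) in the target): (2)·(-127.7) = -255.4 kcal
(5): not needed (NH3(g) appears nowhere else).
ΔH_rxn = (-1)·(-28.5) + (-1)·(+21.6) + (2)·(+12.1) + (2)·(-127.7) = -224.3 kcal

ΔH_rxn = -224.3 kcal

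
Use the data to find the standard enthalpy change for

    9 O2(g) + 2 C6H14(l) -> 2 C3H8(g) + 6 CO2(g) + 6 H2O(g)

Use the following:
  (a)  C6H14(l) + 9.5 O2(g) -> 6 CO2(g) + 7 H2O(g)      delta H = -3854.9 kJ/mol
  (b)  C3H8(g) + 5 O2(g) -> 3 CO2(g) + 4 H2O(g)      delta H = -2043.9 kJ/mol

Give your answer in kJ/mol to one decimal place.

(a) × 2 (×2 to match 2 C6H14(l) in the target): (2)·(-3854.9) = -7709.8 kJ/mol
(b) reversed and × 2 (C3H8(g) must end up as a product; scale by 2 for the 2 C3H8(g)): (-2)·(-2043.9) = +4087.8 kJ/mol
Combining the equations, delta H = (-7709.8) + (+4087.8) = -3622.0 kJ/mol

delta H = -3622.0 kJ/mol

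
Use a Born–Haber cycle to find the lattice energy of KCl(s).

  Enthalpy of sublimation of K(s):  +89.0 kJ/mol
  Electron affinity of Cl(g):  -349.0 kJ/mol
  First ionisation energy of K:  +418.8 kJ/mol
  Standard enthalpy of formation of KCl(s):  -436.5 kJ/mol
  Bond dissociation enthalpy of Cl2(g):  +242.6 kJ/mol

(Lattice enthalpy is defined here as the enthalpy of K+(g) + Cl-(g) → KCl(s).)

ΔHf° = 1·ΔHsub + 1·(ΣIE) + 1/2·D(Cl2) + 1·EA + U
-436.5 = 1·(+89.0) + 1·(+418.8) + 1/2·(+242.6) + 1·(-349.0) + U
U = -436.5 − (+280.1) = -716.6 kJ/mol

U = -716.6 kJ/mol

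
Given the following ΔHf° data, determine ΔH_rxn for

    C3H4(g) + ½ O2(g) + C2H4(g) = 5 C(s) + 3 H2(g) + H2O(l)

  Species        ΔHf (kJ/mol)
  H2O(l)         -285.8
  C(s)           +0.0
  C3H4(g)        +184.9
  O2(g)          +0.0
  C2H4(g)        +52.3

ΔH_rxn = -523.0 kJ/mol

ΔH°rxn = Σ nΔHf°(products) − Σ nΔHf°(reactants).
Products: 5·(+0.0) + 3·(+0.0) + 1·(-285.8) = -285.8
Reactants: 1·(+184.9) + 1/2·(+0.0) + 1·(+52.3) = +237.2
ΔH_rxn = (-285.8) − (+237.2) = -523.0 kJ/mol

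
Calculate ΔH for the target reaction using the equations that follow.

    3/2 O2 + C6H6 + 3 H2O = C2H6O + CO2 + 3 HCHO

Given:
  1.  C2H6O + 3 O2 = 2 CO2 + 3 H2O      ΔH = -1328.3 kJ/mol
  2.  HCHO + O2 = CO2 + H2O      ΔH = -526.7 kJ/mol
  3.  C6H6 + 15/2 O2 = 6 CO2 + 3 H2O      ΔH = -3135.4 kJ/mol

eq. 1 reversed: +1328.3 kJ/mol
eq. 2 reversed and × 3: (-3)·(-526.7) = +1580.1 kJ/mol
eq. 3 as written: -3135.4 kJ/mol
ΔH = (+1328.3) + (+1580.1) + (-3135.4) = -227.0 kJ/mol

ΔH = -227.0 kJ/mol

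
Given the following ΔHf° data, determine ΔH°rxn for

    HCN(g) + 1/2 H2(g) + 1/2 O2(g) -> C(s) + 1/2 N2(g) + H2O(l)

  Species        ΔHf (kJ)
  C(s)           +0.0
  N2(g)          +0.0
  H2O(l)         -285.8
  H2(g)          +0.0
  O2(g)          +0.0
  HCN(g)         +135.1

ΔH°rxn = -420.9 kJ

ΔH°rxn = Σ nΔHf°(products) − Σ nΔHf°(reactants).
Products: 1·(+0.0) + 1/2·(+0.0) + 1·(-285.8) = -285.8
Reactants: 1·(+135.1) + 1/2·(+0.0) + 1/2·(+0.0) = +135.1
ΔH°rxn = (-285.8) − (+135.1) = -420.9 kJ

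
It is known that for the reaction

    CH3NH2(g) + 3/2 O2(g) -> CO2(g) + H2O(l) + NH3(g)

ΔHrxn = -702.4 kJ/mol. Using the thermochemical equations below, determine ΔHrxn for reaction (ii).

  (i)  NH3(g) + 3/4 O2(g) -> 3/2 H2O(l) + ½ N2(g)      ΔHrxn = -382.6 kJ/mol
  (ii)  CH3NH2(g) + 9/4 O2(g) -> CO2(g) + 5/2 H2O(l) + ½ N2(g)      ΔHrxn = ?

ΔHrxn = -1085.0 kJ/mol

(i) reversed (NH3(g) must end up as a product): +382.6 kJ/mol
(ii) as written (CH3NH2(g) already on the reactant side): contributes x
-702.4 = (+382.6) + x
x = (-702.4 − (+382.6)) / (1) = -1085.0 kJ/mol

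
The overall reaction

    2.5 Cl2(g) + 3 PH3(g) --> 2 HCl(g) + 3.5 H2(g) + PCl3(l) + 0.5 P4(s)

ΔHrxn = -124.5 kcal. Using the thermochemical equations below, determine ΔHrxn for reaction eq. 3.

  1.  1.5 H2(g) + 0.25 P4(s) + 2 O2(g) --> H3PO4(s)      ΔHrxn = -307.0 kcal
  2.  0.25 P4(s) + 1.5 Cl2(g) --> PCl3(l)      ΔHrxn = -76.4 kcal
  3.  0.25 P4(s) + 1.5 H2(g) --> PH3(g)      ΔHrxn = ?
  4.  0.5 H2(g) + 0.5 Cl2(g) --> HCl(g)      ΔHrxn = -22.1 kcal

ΔHrxn = 1.3 kcal

eq. 1: not needed (H3PO4(s) appears nowhere else).
eq. 2 as written (PCl3(l) already on the product side): -76.4 kcal
eq. 3 reversed and × 3 (PH3(g) must end up as a reactant; ×3 to match 3 PH3(g) in the target): contributes −3·x
eq. 4 × 2 (scale by 2 for the 2 HCl(g)): (2)·(-22.1) = -44.2 kcal
-124.5 = (-76.4) + (-44.2) − 3·x
x = (-124.5 − (-120.6)) / (-3) = 1.3 kcal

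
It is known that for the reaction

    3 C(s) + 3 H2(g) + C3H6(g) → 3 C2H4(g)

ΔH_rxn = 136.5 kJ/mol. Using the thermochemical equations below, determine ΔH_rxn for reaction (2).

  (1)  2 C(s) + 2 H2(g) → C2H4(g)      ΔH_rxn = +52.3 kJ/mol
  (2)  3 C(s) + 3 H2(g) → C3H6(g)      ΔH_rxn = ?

ΔH_rxn = 20.4 kJ/mol

(1) × 3 (scale by 3 for the 3 C2H4(g)): (3)·(+52.3) = +156.9 kJ/mol
(2) reversed (reverse to put C3H6(g) on the reactant side): contributes −x
+136.5 = (+156.9) − x
x = (+136.5 − (+156.9)) / (-1) = 20.4 kJ/mol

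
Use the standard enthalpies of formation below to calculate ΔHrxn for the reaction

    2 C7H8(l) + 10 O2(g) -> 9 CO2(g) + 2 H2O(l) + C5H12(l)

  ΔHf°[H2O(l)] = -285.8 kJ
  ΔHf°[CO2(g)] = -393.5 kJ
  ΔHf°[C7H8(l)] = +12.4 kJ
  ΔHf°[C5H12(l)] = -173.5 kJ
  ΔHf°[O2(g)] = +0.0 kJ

Products: 9·(-393.5) + 2·(-285.8) + 1·(-173.5) = -4286.6
Reactants: 2·(+12.4) + 10·(+0.0) = +24.8
ΔHrxn = (-4286.6) − (+24.8) = -4311.4 kJ

ΔHrxn = -4311.4 kJ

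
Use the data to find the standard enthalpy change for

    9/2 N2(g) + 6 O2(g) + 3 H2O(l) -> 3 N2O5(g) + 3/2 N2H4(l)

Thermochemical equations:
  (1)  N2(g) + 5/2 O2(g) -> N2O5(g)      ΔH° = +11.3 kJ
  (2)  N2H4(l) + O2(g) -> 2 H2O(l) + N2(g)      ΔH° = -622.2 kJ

(1) × 3: (3)·(+11.3) = +33.9 kJ
(2) reversed and × 3/2: (-3/2)·(-622.2) = +933.3 kJ
Summing the manipulated equations, ΔH° = (+33.9) + (+933.3) = 967.2 kJ

ΔH° = 967.2 kJ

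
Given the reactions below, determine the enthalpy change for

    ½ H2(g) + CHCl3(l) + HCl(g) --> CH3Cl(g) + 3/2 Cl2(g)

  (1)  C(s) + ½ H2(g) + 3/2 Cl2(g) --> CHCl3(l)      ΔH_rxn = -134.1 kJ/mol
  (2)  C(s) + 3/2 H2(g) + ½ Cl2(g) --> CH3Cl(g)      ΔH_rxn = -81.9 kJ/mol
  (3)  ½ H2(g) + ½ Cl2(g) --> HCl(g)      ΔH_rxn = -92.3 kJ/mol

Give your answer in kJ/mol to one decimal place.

ΔH_rxn = 144.5 kJ/mol

(1) reversed: +134.1 kJ/mol
(2) as written: -81.9 kJ/mol
(3) reversed: +92.3 kJ/mol
Since enthalpy is a state function, ΔH_rxn = (+134.1) + (-81.9) + (+92.3) = 144.5 kJ/mol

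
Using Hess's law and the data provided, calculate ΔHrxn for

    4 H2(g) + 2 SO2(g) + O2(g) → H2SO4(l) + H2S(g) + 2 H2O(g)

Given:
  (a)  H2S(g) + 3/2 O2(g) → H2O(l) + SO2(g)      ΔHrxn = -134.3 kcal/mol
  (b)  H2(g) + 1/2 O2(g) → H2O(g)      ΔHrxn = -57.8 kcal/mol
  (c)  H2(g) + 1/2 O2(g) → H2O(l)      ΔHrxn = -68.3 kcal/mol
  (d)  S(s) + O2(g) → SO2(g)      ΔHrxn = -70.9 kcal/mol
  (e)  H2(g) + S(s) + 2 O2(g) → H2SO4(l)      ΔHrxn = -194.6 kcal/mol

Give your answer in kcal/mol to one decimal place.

(a) reversed (reverse to put H2S(g) on the product side): +134.3 kcal/mol
(b) × 2 (scale by 2 for the 2 H2O(g)): (2)·(-57.8) = -115.6 kcal/mol
(c) as written: -68.3 kcal/mol
(d) reversed: +70.9 kcal/mol
(e) as written (H2SO4(l) already on the product side): -194.6 kcal/mol
By Hess's law, ΔHrxn = (+134.3) + (-115.6) + (-68.3) + (+70.9) + (-194.6) = -173.3 kcal/mol

ΔHrxn = -173.3 kcal/mol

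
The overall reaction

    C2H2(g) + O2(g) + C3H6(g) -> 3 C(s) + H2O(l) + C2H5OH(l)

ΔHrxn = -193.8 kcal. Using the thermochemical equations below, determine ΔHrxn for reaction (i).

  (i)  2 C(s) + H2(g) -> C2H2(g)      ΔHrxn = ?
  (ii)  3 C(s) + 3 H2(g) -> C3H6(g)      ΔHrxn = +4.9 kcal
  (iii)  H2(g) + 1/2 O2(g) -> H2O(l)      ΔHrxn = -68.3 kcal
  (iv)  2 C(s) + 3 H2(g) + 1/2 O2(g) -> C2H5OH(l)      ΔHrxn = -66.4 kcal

ΔHrxn = 54.2 kcal

(i) reversed (C2H2(g) must end up as a reactant): contributes −x
(ii) reversed (C3H6(g) must end up as a reactant): -4.9 kcal
(iii) as written (H2O(l) already on the product side): -68.3 kcal
(iv) as written (C2H5OH(l) already on the product side): -66.4 kcal
-193.8 = (-4.9) + (-68.3) + (-66.4) − x
x = (-193.8 − (-139.6)) / (-1) = 54.2 kcal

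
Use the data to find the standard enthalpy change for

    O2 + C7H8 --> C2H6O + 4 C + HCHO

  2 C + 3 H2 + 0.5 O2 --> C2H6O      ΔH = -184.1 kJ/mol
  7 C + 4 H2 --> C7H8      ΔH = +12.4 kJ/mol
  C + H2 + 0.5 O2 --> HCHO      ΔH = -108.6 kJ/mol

equation 1 as written (C2H6O already on the product side): -184.1 kJ/mol
equation 2 reversed (reverse to put C7H8 on the reactant side): -12.4 kJ/mol
equation 3 as written (HCHO already on the product side): -108.6 kJ/mol
ΔH = (-184.1) + (-12.4) + (-108.6) = -305.1 kJ/mol

ΔH = -305.1 kJ/mol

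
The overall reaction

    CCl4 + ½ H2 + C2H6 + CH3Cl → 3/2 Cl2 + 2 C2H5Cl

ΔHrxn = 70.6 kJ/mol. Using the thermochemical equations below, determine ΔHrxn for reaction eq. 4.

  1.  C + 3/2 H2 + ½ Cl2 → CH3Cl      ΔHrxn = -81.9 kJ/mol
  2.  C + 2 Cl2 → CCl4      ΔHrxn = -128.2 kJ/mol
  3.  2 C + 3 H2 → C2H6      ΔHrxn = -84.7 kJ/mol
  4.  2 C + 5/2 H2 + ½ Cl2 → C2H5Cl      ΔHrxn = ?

ΔHrxn = -112.1 kJ/mol

eq. 1 reversed (CH3Cl must end up as a reactant): +81.9 kJ/mol
eq. 2 reversed (CCl4 must end up as a reactant): +128.2 kJ/mol
eq. 3 reversed (reverse to put C2H6 on the reactant side): +84.7 kJ/mol
eq. 4 × 2 (×2 to match 2 C2H5Cl in the target): contributes 2·x
+70.6 = (+81.9) + (+128.2) + (+84.7) + 2·x
x = (+70.6 − (+294.8)) / (2) = -112.1 kJ/mol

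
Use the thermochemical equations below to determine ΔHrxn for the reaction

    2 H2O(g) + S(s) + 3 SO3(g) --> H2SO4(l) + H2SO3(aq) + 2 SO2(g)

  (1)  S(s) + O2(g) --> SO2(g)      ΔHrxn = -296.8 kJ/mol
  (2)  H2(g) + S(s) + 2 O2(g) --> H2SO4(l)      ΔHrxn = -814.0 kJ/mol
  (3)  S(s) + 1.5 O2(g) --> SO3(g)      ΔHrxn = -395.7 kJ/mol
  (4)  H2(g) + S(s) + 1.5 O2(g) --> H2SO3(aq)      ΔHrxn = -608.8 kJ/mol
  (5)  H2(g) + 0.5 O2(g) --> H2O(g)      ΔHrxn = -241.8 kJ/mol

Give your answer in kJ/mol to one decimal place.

ΔHrxn = -345.7 kJ/mol

(1) × 2 (×2 to match 2 SO2(g) in the target): (2)·(-296.8) = -593.6 kJ/mol
(2) as written (H2SO4(l) already on the product side): -814.0 kJ/mol
(3) reversed and × 3 (reverse to put SO3(g) on the reactant side; scale by 3 for the 3 SO3(g)): (-3)·(-395.7) = +1187.1 kJ/mol
(4) as written (H2SO3(aq) already on the product side): -608.8 kJ/mol
(5) reversed and × 2 (H2O(g) must end up as a reactant; scale by 2 for the 2 H2O(g)): (-2)·(-241.8) = +483.6 kJ/mol
Combining the equations, ΔHrxn = (2)·(-296.8) + (1)·(-814.0) + (-3)·(-395.7) + (1)·(-608.8) + (-2)·(-241.8) = -345.7 kJ/mol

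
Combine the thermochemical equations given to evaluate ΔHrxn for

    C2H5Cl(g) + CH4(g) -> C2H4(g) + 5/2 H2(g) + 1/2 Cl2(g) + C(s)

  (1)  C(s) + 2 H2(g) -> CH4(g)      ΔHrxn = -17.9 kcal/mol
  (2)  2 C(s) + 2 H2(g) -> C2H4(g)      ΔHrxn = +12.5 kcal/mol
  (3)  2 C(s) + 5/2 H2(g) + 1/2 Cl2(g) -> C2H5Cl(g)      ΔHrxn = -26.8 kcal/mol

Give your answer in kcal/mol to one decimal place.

(1) reversed (CH4(g) must end up as a reactant): +17.9 kcal/mol
(2) as written (C2H4(g) already on the product side): +12.5 kcal/mol
(3) reversed (reverse to put C2H5Cl(g) on the reactant side): +26.8 kcal/mol
Combining the equations, ΔHrxn = (+17.9) + (+12.5) + (+26.8) = 57.2 kcal/mol

ΔHrxn = 57.2 kcal/mol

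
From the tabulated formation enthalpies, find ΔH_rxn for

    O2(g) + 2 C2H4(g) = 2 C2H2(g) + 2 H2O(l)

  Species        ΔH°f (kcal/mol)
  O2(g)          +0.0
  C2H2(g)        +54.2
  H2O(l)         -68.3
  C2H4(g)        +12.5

ΔH°rxn = Σ nΔHf°(products) − Σ nΔHf°(reactants).
Products: 2·(+54.2) + 2·(-68.3) = -28.2
Reactants: 1·(+0.0) + 2·(+12.5) = +25.0
ΔH_rxn = (-28.2) − (+25.0) = -53.2 kcal/mol

ΔH_rxn = -53.2 kcal/mol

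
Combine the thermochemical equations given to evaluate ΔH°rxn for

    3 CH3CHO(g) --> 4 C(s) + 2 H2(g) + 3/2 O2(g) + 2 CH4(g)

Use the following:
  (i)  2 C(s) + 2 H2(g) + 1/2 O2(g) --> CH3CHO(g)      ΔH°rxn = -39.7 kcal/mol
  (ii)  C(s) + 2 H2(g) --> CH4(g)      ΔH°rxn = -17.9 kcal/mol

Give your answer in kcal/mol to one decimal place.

(i) reversed and × 3: (-3)·(-39.7) = +119.1 kcal/mol
(ii) × 2: (2)·(-17.9) = -35.8 kcal/mol
Since enthalpy is a state function, ΔH°rxn = (+119.1) + (-35.8) = 83.3 kcal/mol

ΔH°rxn = 83.3 kcal/mol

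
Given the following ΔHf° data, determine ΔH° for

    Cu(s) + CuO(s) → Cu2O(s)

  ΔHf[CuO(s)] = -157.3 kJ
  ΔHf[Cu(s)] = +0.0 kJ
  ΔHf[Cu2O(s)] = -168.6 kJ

ΔH° = -11.3 kJ

Products: 1·(-168.6) = -168.6
Reactants: 1·(+0.0) + 1·(-157.3) = -157.3
ΔH° = (-168.6) − (-157.3) = -11.3 kJ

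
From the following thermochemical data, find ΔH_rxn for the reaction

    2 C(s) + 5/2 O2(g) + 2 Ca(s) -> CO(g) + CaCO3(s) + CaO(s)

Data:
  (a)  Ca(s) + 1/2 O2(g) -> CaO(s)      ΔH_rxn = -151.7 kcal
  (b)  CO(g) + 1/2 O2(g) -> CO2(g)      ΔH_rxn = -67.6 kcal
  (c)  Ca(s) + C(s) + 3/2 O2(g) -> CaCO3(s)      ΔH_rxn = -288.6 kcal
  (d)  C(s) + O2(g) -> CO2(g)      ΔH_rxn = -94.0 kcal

(a) as written (CaO(s) already on the product side): -151.7 kcal
(b) reversed (reverse to put CO(g) on the product side): +67.6 kcal
(c) as written (CaCO3(s) already on the product side): -288.6 kcal
(d) as written: -94.0 kcal
Combining the equations, ΔH_rxn = (1)·(-151.7) + (-1)·(-67.6) + (1)·(-288.6) + (1)·(-94.0) = -466.7 kcal

ΔH_rxn = -466.7 kcal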